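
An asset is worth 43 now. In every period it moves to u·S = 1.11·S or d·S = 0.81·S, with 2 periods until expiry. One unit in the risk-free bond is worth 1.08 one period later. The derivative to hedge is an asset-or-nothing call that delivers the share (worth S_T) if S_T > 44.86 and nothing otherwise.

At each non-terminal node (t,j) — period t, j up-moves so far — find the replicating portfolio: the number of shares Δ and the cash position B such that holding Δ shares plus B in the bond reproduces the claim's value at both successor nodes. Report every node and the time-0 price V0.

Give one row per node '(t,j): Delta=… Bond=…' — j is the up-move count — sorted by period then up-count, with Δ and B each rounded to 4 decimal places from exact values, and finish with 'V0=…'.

(0,0): Delta=3.4225 Bond=-110.3756
(1,0): Delta=0.0000 Bond=0.0000
(1,1): Delta=3.7000 Bond=-132.4507
V0=36.7919

Since d<R<u, set p* = (R−d)/(u−d) = 0.9000; price each node as the discounted p*-expectation of its children.
At expiry t=2: V(2,0)=0.0000, V(2,1)=0.0000, V(2,2)=52.9803
(1,0): S=34.8300. Δ = (V_up−V_dn)/(S_up−S_dn) = (0.0000−0.0000)/(38.6613−28.2123) = 0.0000. V = [p*·0.0000 + (1−p*)·0.0000]/1.08 = 0.0000. B = V − Δ·S = 0.0000.
(1,1): S=47.7300. Δ = (V_up−V_dn)/(S_up−S_dn) = (52.9803−0.0000)/(52.9803−38.6613) = 3.7000. V = [p*·52.9803 + (1−p*)·0.0000]/1.08 = 44.1502. B = V − Δ·S = -132.4507.
(0,0): S=43.0000. Δ = (V_up−V_dn)/(S_up−S_dn) = (44.1502−0.0000)/(47.7300−34.8300) = 3.4225. V = [p*·44.1502 + (1−p*)·0.0000]/1.08 = 36.7919. B = V − Δ·S = -110.3756.
Check: Δ(0,0)·S0 + B(0,0) = 36.7919 = V0.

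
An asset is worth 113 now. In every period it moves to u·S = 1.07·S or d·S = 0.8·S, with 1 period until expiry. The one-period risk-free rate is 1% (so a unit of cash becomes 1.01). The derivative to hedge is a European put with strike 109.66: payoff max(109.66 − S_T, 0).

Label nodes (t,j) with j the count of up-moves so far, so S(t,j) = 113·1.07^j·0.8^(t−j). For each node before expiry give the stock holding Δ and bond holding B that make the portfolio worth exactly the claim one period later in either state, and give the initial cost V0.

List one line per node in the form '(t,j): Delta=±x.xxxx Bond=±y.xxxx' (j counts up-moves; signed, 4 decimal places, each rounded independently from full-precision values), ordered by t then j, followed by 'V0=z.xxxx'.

(0,0): Delta=-0.6313 Bond=75.5710
V0=4.2376

Since d<R<u, set p* = (R−d)/(u−d) = 0.7778; price each node as the discounted p*-expectation of its children.
Terminal values V(1,·): V(1,0)=19.2600, V(1,1)=0.0000
  t=0,j=0: stock 113.0000 → up 120.9100 (V=0.0000), down 90.4000 (V=19.2600). Price 4.2376; hedge Δ=-0.6313, bond B=75.5710.
Root portfolio cost Δ·113+B reproduces V0=4.2376.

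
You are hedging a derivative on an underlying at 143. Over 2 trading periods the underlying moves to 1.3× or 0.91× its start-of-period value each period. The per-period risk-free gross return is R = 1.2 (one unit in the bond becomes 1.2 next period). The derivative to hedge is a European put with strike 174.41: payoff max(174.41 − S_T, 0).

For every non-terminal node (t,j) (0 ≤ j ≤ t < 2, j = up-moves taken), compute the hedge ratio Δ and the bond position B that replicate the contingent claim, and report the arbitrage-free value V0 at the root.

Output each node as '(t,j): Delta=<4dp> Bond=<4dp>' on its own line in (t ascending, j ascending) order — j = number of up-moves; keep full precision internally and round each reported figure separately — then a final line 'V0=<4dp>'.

(0,0): Delta=-0.2527 Bond=40.0771
(1,0): Delta=-1.0000 Bond=145.3417
(1,1): Delta=-0.0723 Bond=14.5583
V0=3.9443

Risk-neutral probability p* = (R−d)/(u−d) = (1.2−0.91)/(1.3−0.91) = 0.7436.
Payoff layer (t=2): V(2,0)=55.9917, V(2,1)=5.2410, V(2,2)=0.0000
Node (1,0) S=130.1300: V=(p*·5.2410+(1−p*)·55.9917)/1.2=15.2117; Δ=(5.2410−55.9917)/(169.1690−118.4183)=-1.0000; B=V−Δ·S=145.3417
Node (1,1) S=185.9000: V=(p*·0.0000+(1−p*)·5.2410)/1.2=1.1199; Δ=(0.0000−5.2410)/(241.6700−169.1690)=-0.0723; B=V−Δ·S=14.5583
Node (0,0) S=143.0000: V=(p*·1.1199+(1−p*)·15.2117)/1.2=3.9443; Δ=(1.1199−15.2117)/(185.9000−130.1300)=-0.2527; B=V−Δ·S=40.0771
The time-0 hedge costs 3.9443, which is the no-arbitrage price.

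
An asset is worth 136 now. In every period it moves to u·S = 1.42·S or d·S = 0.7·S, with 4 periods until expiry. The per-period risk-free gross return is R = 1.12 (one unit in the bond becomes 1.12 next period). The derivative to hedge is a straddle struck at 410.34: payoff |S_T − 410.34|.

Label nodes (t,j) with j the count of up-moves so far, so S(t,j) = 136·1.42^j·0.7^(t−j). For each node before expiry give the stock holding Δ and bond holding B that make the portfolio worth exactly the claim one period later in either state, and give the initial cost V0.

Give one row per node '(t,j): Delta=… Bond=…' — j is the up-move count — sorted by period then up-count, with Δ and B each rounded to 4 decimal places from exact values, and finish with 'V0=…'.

The replicating-portfolio and risk-neutral prices coincide; use p* = (1.12−0.7)/(1.42−0.7) = 0.5833 for the latter.
Terminal values V(4,·): V(4,0)=377.6864, V(4,1)=344.0998, V(4,2)=275.9671, V(4,3)=137.7550, V(4,4)=142.6182
Node (3,0) S=46.6480: V=(p*·344.0998+(1−p*)·377.6864)/1.12=319.7270; Δ=(344.0998−377.6864)/(66.2402−32.6536)=-1.0000; B=V−Δ·S=366.3750
Node (3,1) S=94.6288: V=(p*·275.9671+(1−p*)·344.0998)/1.12=271.7462; Δ=(275.9671−344.0998)/(134.3729−66.2402)=-1.0000; B=V−Δ·S=366.3750
Node (3,2) S=191.9613: V=(p*·137.7550+(1−p*)·275.9671)/1.12=174.4137; Δ=(137.7550−275.9671)/(272.5850−134.3729)=-1.0000; B=V−Δ·S=366.3750
Node (3,3) S=389.4072: V=(p*·142.6182+(1−p*)·137.7550)/1.12=125.5284; Δ=(142.6182−137.7550)/(552.9582−272.5850)=0.0173; B=V−Δ·S=118.7740
Node (2,0) S=66.6400: V=(p*·271.7462+(1−p*)·319.7270)/1.12=260.4805; Δ=(271.7462−319.7270)/(94.6288−46.6480)=-1.0000; B=V−Δ·S=327.1205
Node (2,1) S=135.1840: V=(p*·174.4137+(1−p*)·271.7462)/1.12=191.9365; Δ=(174.4137−271.7462)/(191.9613−94.6288)=-1.0000; B=V−Δ·S=327.1205
Node (2,2) S=274.2304: V=(p*·125.5284+(1−p*)·174.4137)/1.12=130.2654; Δ=(125.5284−174.4137)/(389.4072−191.9613)=-0.2476; B=V−Δ·S=198.1617
Node (1,0) S=95.2000: V=(p*·191.9365+(1−p*)·260.4805)/1.12=196.8719; Δ=(191.9365−260.4805)/(135.1840−66.6400)=-1.0000; B=V−Δ·S=292.0719
Node (1,1) S=193.1200: V=(p*·130.2654+(1−p*)·191.9365)/1.12=139.2515; Δ=(130.2654−191.9365)/(274.2304−135.1840)=-0.4435; B=V−Δ·S=224.9058
Node (0,0) S=136.0000: V=(p*·139.2515+(1−p*)·196.8719)/1.12=145.7679; Δ=(139.2515−196.8719)/(193.1200−95.2000)=-0.5884; B=V−Δ·S=225.7962
Check: Δ(0,0)·S0 + B(0,0) = 145.7679 = V0.

(0,0): Delta=-0.5884 Bond=225.7962
(1,0): Delta=-1.0000 Bond=292.0719
(1,1): Delta=-0.4435 Bond=224.9058
(2,0): Delta=-1.0000 Bond=327.1205
(2,1): Delta=-1.0000 Bond=327.1205
(2,2): Delta=-0.2476 Bond=198.1617
(3,0): Delta=-1.0000 Bond=366.3750
(3,1): Delta=-1.0000 Bond=366.3750
(3,2): Delta=-1.0000 Bond=366.3750
(3,3): Delta=0.0173 Bond=118.7740
V0=145.7679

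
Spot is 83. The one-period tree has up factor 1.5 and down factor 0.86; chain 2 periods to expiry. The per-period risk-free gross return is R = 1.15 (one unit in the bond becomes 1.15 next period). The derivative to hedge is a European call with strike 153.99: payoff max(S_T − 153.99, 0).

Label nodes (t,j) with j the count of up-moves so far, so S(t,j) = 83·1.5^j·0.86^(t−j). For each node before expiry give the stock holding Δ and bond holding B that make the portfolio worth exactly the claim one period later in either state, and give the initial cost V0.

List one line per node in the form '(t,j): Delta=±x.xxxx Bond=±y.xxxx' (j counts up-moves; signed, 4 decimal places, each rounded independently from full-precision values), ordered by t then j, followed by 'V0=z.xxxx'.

(0,0): Delta=0.2430 Bond=-15.0829
(1,0): Delta=0.0000 Bond=0.0000
(1,1): Delta=0.4111 Bond=-38.2793
V0=5.0861

Under the risk-neutral measure, an up-move has probability p* = (R−d)/(u−d) = 0.4531 and values discount at R = 1.15.
Terminal values V(2,·): V(2,0)=0.0000, V(2,1)=0.0000, V(2,2)=32.7600
  t=1,j=0: stock 71.3800 → up 107.0700 (V=0.0000), down 61.3868 (V=0.0000). Price 0.0000; hedge Δ=0.0000, bond B=0.0000.
  t=1,j=1: stock 124.5000 → up 186.7500 (V=32.7600), down 107.0700 (V=0.0000). Price 12.9082; hedge Δ=0.4111, bond B=-38.2793.
  t=0,j=0: stock 83.0000 → up 124.5000 (V=12.9082), down 71.3800 (V=0.0000). Price 5.0861; hedge Δ=0.2430, bond B=-15.0829.
Self-financing check: at every node Δ·S+B equals the discounted successor values.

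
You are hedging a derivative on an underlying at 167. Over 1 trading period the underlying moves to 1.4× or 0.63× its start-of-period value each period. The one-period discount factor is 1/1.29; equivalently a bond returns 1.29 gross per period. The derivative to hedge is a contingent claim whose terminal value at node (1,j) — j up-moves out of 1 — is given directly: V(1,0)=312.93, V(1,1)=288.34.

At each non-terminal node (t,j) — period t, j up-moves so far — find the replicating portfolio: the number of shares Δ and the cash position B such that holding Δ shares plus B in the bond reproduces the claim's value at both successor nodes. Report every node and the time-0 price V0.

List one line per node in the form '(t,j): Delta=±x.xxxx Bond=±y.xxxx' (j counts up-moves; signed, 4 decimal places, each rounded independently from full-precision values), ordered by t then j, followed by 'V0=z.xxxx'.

The replicating-portfolio and risk-neutral prices coincide; use p* = (1.29−0.63)/(1.4−0.63) = 0.8571 for the latter.
Payoff layer (t=1): V(1,0)=312.9300, V(1,1)=288.3400
Node (0,0) S=167.0000: V=(p*·288.3400+(1−p*)·312.9300)/1.29=226.2425; Δ=(288.3400−312.9300)/(233.8000−105.2100)=-0.1912; B=V−Δ·S=258.1776
Root portfolio cost Δ·167+B reproduces V0=226.2425.

(0,0): Delta=-0.1912 Bond=258.1776
V0=226.2425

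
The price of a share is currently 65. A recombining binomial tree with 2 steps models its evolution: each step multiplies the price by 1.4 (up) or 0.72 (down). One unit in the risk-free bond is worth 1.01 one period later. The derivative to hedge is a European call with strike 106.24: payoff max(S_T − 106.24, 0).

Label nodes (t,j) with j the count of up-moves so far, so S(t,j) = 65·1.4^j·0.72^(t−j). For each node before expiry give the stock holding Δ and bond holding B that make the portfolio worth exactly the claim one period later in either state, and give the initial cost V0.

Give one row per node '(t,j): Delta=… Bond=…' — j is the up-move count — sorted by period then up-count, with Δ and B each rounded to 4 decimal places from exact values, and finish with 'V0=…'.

(0,0): Delta=0.2021 Bond=-9.3667
(1,0): Delta=0.0000 Bond=0.0000
(1,1): Delta=0.3420 Bond=-22.1829
V0=3.7727

No-arbitrage ⇒ martingale measure with p* = (R−d)/(u−d) = 0.4265.
At expiry t=2: V(2,0)=0.0000, V(2,1)=0.0000, V(2,2)=21.1600
Node (1,0) S=46.8000: V=(p*·0.0000+(1−p*)·0.0000)/1.01=0.0000; Δ=(0.0000−0.0000)/(65.5200−33.6960)=0.0000; B=V−Δ·S=0.0000
Node (1,1) S=91.0000: V=(p*·21.1600+(1−p*)·0.0000)/1.01=8.9348; Δ=(21.1600−0.0000)/(127.4000−65.5200)=0.3420; B=V−Δ·S=-22.1829
Node (0,0) S=65.0000: V=(p*·8.9348+(1−p*)·0.0000)/1.01=3.7727; Δ=(8.9348−0.0000)/(91.0000−46.8000)=0.2021; B=V−Δ·S=-9.3667
The time-0 hedge costs 3.7727, which is the no-arbitrage price.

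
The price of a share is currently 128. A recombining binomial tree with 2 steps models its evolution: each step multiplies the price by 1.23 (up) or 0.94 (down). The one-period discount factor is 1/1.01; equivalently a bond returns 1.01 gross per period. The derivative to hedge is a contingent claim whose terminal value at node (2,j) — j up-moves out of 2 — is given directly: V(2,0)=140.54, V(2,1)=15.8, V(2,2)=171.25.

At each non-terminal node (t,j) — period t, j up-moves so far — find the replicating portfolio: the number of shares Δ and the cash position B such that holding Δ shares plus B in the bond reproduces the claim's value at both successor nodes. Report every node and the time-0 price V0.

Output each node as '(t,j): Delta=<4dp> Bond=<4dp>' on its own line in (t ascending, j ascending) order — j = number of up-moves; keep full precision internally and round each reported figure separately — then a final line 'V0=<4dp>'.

Under the risk-neutral measure, an up-move has probability p* = (R−d)/(u−d) = 0.2414 and values discount at R = 1.01.
Terminal values V(2,·): V(2,0)=140.5400, V(2,1)=15.8000, V(2,2)=171.2500
(1,0): S=120.3200. Δ = (V_up−V_dn)/(S_up−S_dn) = (15.8000−140.5400)/(147.9936−113.1008) = -3.5749. V = [p*·15.8000 + (1−p*)·140.5400]/1.01 = 109.3370. B = V − Δ·S = 539.4749.
(1,1): S=157.4400. Δ = (V_up−V_dn)/(S_up−S_dn) = (171.2500−15.8000)/(193.6512−147.9936) = 3.4047. V = [p*·171.2500 + (1−p*)·15.8000]/1.01 = 52.7945. B = V − Δ·S = -483.2400.
(0,0): S=128.0000. Δ = (V_up−V_dn)/(S_up−S_dn) = (52.7945−109.3370)/(157.4400−120.3200) = -1.5232. V = [p*·52.7945 + (1−p*)·109.3370]/1.01 = 94.7414. B = V − Δ·S = 289.7155.
The time-0 hedge costs 94.7414, which is the no-arbitrage price.

(0,0): Delta=-1.5232 Bond=289.7155
(1,0): Delta=-3.5749 Bond=539.4749
(1,1): Delta=3.4047 Bond=-483.2400
V0=94.7414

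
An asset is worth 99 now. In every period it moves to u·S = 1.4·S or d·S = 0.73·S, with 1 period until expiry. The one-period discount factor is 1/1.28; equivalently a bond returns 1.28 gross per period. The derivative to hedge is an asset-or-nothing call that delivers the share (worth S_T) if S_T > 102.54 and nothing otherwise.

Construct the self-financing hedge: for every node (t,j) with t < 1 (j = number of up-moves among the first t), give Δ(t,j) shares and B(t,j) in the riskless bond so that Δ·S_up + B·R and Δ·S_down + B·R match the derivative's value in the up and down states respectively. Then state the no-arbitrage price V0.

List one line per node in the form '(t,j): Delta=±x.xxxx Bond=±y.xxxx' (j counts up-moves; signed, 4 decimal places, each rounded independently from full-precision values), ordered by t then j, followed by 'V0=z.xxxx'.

(0,0): Delta=2.0896 Bond=-117.9781
V0=88.8876

Under the risk-neutral measure, an up-move has probability p* = (R−d)/(u−d) = 0.8209 and values discount at R = 1.28.
Terminal values V(1,·): V(1,0)=0.0000, V(1,1)=138.6000
Node (0,0) S=99.0000: V=(p*·138.6000+(1−p*)·0.0000)/1.28=88.8876; Δ=(138.6000−0.0000)/(138.6000−72.2700)=2.0896; B=V−Δ·S=-117.9781
The time-0 hedge costs 88.8876, which is the no-arbitrage price.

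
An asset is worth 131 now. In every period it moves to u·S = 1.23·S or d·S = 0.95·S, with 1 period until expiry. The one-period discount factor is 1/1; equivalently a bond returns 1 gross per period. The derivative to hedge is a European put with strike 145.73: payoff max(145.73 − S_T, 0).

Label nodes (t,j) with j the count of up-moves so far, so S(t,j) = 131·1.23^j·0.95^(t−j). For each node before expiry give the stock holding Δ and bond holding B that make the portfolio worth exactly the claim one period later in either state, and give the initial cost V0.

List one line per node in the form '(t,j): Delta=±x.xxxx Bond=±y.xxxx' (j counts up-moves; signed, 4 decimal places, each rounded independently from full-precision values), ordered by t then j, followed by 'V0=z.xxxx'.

(0,0): Delta=-0.5802 Bond=93.4800
V0=17.4800

Under the risk-neutral measure, an up-move has probability p* = (R−d)/(u−d) = 0.1786 and values discount at R = 1.
Terminal values V(1,·): V(1,0)=21.2800, V(1,1)=0.0000
  t=0,j=0: stock 131.0000 → up 161.1300 (V=0.0000), down 124.4500 (V=21.2800). Price 17.4800; hedge Δ=-0.5802, bond B=93.4800.
Root portfolio cost Δ·131+B reproduces V0=17.4800.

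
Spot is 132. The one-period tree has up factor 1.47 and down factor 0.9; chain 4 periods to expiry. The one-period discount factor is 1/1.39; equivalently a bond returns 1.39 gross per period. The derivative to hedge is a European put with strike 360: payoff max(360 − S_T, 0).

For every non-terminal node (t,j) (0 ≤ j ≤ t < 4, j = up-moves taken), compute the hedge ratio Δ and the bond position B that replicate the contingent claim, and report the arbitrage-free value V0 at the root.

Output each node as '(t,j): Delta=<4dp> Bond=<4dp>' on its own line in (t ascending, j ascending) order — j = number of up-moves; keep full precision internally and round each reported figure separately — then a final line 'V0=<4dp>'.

Since d<R<u, set p* = (R−d)/(u−d) = 0.8596; price each node as the discounted p*-expectation of its children.
Terminal payoffs: V(4,0)=273.3948, V(4,1)=218.5448, V(4,2)=128.9566, V(4,3)=0.0000, V(4,4)=0.0000
(3,0): S=96.2280. Δ = (V_up−V_dn)/(S_up−S_dn) = (218.5448−273.3948)/(141.4552−86.6052) = -1.0000. V = [p*·218.5448 + (1−p*)·273.3948]/1.39 = 162.7648. B = V − Δ·S = 258.9928.
(3,1): S=157.1724. Δ = (V_up−V_dn)/(S_up−S_dn) = (128.9566−218.5448)/(231.0434−141.4552) = -1.0000. V = [p*·128.9566 + (1−p*)·218.5448]/1.39 = 101.8204. B = V − Δ·S = 258.9928.
(3,2): S=256.7149. Δ = (V_up−V_dn)/(S_up−S_dn) = (0.0000−128.9566)/(377.3709−231.0434) = -0.8813. V = [p*·0.0000 + (1−p*)·128.9566]/1.39 = 13.0210. B = V − Δ·S = 239.2606.
(3,3): S=419.3010. Δ = (V_up−V_dn)/(S_up−S_dn) = (0.0000−0.0000)/(616.3725−377.3709) = 0.0000. V = [p*·0.0000 + (1−p*)·0.0000]/1.39 = 0.0000. B = V − Δ·S = 0.0000.
(2,0): S=106.9200. Δ = (V_up−V_dn)/(S_up−S_dn) = (101.8204−162.7648)/(157.1724−96.2280) = -1.0000. V = [p*·101.8204 + (1−p*)·162.7648]/1.39 = 79.4058. B = V − Δ·S = 186.3258.
(2,1): S=174.6360. Δ = (V_up−V_dn)/(S_up−S_dn) = (13.0210−101.8204)/(256.7149−157.1724) = -0.8921. V = [p*·13.0210 + (1−p*)·101.8204]/1.39 = 18.3339. B = V − Δ·S = 174.1223.
(2,2): S=285.2388. Δ = (V_up−V_dn)/(S_up−S_dn) = (0.0000−13.0210)/(419.3010−256.7149) = -0.0801. V = [p*·0.0000 + (1−p*)·13.0210]/1.39 = 1.3148. B = V − Δ·S = 24.1586.
(1,0): S=118.8000. Δ = (V_up−V_dn)/(S_up−S_dn) = (18.3339−79.4058)/(174.6360−106.9200) = -0.9019. V = [p*·18.3339 + (1−p*)·79.4058]/1.39 = 19.3564. B = V − Δ·S = 126.5001.
(1,1): S=194.0400. Δ = (V_up−V_dn)/(S_up−S_dn) = (1.3148−18.3339)/(285.2388−174.6360) = -0.1539. V = [p*·1.3148 + (1−p*)·18.3339]/1.39 = 2.6643. B = V − Δ·S = 32.5224.
(0,0): S=132.0000. Δ = (V_up−V_dn)/(S_up−S_dn) = (2.6643−19.3564)/(194.0400−118.8000) = -0.2219. V = [p*·2.6643 + (1−p*)·19.3564]/1.39 = 3.6022. B = V − Δ·S = 32.8865.
Root portfolio cost Δ·132+B reproduces V0=3.6022.

(0,0): Delta=-0.2219 Bond=32.8865
(1,0): Delta=-0.9019 Bond=126.5001
(1,1): Delta=-0.1539 Bond=32.5224
(2,0): Delta=-1.0000 Bond=186.3258
(2,1): Delta=-0.8921 Bond=174.1223
(2,2): Delta=-0.0801 Bond=24.1586
(3,0): Delta=-1.0000 Bond=258.9928
(3,1): Delta=-1.0000 Bond=258.9928
(3,2): Delta=-0.8813 Bond=239.2606
(3,3): Delta=0.0000 Bond=0.0000
V0=3.6022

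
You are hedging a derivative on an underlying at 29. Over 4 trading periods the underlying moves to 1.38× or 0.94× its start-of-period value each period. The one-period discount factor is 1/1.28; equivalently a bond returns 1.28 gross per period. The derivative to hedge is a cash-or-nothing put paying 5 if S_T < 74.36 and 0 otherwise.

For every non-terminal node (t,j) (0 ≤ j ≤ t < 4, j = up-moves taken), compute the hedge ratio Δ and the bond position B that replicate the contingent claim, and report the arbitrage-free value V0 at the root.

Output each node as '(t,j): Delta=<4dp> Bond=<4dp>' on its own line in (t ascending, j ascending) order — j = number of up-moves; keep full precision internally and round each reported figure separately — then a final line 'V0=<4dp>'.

(0,0): Delta=-0.0862 Bond=3.6987
(1,0): Delta=0.0000 Bond=2.3842
(1,1): Delta=-0.1035 Bond=5.4255
(2,0): Delta=0.0000 Bond=3.0518
(2,1): Delta=0.0000 Bond=3.0518
(2,2): Delta=-0.1242 Bond=8.0897
(3,0): Delta=0.0000 Bond=3.9062
(3,1): Delta=0.0000 Bond=3.9062
(3,2): Delta=0.0000 Bond=3.9062
(3,3): Delta=-0.1491 Bond=12.2514
V0=1.1985

No-arbitrage ⇒ martingale measure with p* = (R−d)/(u−d) = 0.7727.
Terminal values V(4,·): V(4,0)=5.0000, V(4,1)=5.0000, V(4,2)=5.0000, V(4,3)=5.0000, V(4,4)=0.0000
Node (3,0) S=24.0869: V=(p*·5.0000+(1−p*)·5.0000)/1.28=3.9062; Δ=(5.0000−5.0000)/(33.2400−22.6417)=0.0000; B=V−Δ·S=3.9062
Node (3,1) S=35.3617: V=(p*·5.0000+(1−p*)·5.0000)/1.28=3.9062; Δ=(5.0000−5.0000)/(48.7991−33.2400)=0.0000; B=V−Δ·S=3.9062
Node (3,2) S=51.9139: V=(p*·5.0000+(1−p*)·5.0000)/1.28=3.9062; Δ=(5.0000−5.0000)/(71.6412−48.7991)=0.0000; B=V−Δ·S=3.9062
Node (3,3) S=76.2141: V=(p*·0.0000+(1−p*)·5.0000)/1.28=0.8878; Δ=(0.0000−5.0000)/(105.1754−71.6412)=-0.1491; B=V−Δ·S=12.2514
Node (2,0) S=25.6244: V=(p*·3.9062+(1−p*)·3.9062)/1.28=3.0518; Δ=(3.9062−3.9062)/(35.3617−24.0869)=0.0000; B=V−Δ·S=3.0518
Node (2,1) S=37.6188: V=(p*·3.9062+(1−p*)·3.9062)/1.28=3.0518; Δ=(3.9062−3.9062)/(51.9139−35.3617)=0.0000; B=V−Δ·S=3.0518
Node (2,2) S=55.2276: V=(p*·0.8878+(1−p*)·3.9062)/1.28=1.2295; Δ=(0.8878−3.9062)/(76.2141−51.9139)=-0.1242; B=V−Δ·S=8.0897
Node (1,0) S=27.2600: V=(p*·3.0518+(1−p*)·3.0518)/1.28=2.3842; Δ=(3.0518−3.0518)/(37.6188−25.6244)=0.0000; B=V−Δ·S=2.3842
Node (1,1) S=40.0200: V=(p*·1.2295+(1−p*)·3.0518)/1.28=1.2841; Δ=(1.2295−3.0518)/(55.2276−37.6188)=-0.1035; B=V−Δ·S=5.4255
Node (0,0) S=29.0000: V=(p*·1.2841+(1−p*)·2.3842)/1.28=1.1985; Δ=(1.2841−2.3842)/(40.0200−27.2600)=-0.0862; B=V−Δ·S=3.6987
Each (Δ,B) replicates both successor values, so the strategy is self-financing and V0 is arbitrage-free.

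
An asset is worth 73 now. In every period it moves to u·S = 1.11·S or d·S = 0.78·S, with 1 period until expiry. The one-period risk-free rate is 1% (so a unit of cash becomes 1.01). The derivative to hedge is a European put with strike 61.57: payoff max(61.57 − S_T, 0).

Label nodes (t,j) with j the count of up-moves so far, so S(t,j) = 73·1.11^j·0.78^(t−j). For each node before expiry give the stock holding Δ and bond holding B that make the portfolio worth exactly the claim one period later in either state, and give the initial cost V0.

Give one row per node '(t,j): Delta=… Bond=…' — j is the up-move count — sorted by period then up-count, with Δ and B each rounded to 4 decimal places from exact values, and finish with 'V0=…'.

Risk-neutral probability p* = (R−d)/(u−d) = (1.01−0.78)/(1.11−0.78) = 0.6970.
Payoff layer (t=1): V(1,0)=4.6300, V(1,1)=0.0000
(0,0): S=73.0000. Δ = (V_up−V_dn)/(S_up−S_dn) = (0.0000−4.6300)/(81.0300−56.9400) = -0.1922. V = [p*·0.0000 + (1−p*)·4.6300]/1.01 = 1.3891. B = V − Δ·S = 15.4194.
Root portfolio cost Δ·73+B reproduces V0=1.3891.

(0,0): Delta=-0.1922 Bond=15.4194
V0=1.3891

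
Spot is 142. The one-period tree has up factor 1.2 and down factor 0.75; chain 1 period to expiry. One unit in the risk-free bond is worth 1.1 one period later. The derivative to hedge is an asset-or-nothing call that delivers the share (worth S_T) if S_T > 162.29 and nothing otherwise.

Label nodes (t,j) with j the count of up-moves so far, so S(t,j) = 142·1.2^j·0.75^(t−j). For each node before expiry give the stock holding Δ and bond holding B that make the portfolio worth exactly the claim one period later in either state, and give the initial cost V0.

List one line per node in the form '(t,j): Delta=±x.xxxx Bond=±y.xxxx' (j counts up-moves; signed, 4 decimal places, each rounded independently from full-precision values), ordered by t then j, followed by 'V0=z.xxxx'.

(0,0): Delta=2.6667 Bond=-258.1818
V0=120.4848

No-arbitrage ⇒ martingale measure with p* = (R−d)/(u−d) = 0.7778.
Terminal payoffs: V(1,0)=0.0000, V(1,1)=170.4000
Node (0,0) S=142.0000: V=(p*·170.4000+(1−p*)·0.0000)/1.1=120.4848; Δ=(170.4000−0.0000)/(170.4000−106.5000)=2.6667; B=V−Δ·S=-258.1818
Each (Δ,B) replicates both successor values, so the strategy is self-financing and V0 is arbitrage-free.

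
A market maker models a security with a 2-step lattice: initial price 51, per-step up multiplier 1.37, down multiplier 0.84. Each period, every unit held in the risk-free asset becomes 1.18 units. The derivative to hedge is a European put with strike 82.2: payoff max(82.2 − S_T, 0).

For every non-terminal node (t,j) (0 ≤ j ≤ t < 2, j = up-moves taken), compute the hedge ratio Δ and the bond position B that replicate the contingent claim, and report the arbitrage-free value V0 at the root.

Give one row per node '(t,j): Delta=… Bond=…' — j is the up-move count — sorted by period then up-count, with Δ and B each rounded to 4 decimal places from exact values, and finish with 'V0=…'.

Risk-neutral probability p* = (R−d)/(u−d) = (1.18−0.84)/(1.37−0.84) = 0.6415.
Payoff layer (t=2): V(2,0)=46.2144, V(2,1)=23.5092, V(2,2)=0.0000
  t=1,j=0: stock 42.8400 → up 58.6908 (V=23.5092), down 35.9856 (V=46.2144). Price 26.8210; hedge Δ=-1.0000, bond B=69.6610.
  t=1,j=1: stock 69.8700 → up 95.7219 (V=0.0000), down 58.6908 (V=23.5092). Price 7.1422; hedge Δ=-0.6349, bond B=51.4992.
  t=0,j=0: stock 51.0000 → up 69.8700 (V=7.1422), down 42.8400 (V=26.8210). Price 12.0313; hedge Δ=-0.7280, bond B=49.1611.
Each (Δ,B) replicates both successor values, so the strategy is self-financing and V0 is arbitrage-free.

(0,0): Delta=-0.7280 Bond=49.1611
(1,0): Delta=-1.0000 Bond=69.6610
(1,1): Delta=-0.6349 Bond=51.4992
V0=12.0313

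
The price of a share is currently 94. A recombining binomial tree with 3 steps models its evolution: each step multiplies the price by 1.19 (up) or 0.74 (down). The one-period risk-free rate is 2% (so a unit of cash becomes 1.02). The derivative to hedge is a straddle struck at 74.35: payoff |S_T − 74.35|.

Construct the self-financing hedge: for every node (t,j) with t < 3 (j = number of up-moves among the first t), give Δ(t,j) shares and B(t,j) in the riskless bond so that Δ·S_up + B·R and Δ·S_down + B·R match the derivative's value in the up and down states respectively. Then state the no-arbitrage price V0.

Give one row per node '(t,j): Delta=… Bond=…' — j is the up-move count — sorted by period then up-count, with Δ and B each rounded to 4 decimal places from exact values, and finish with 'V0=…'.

Under the risk-neutral measure, an up-move has probability p* = (R−d)/(u−d) = 0.6222 and values discount at R = 1.02.
Terminal values V(3,·): V(3,0)=36.2589, V(3,1)=13.0955, V(3,2)=24.1539, V(3,3)=84.0549
  t=2,j=0: stock 51.4744 → up 61.2545 (V=13.0955), down 38.0911 (V=36.2589). Price 21.4178; hedge Δ=-1.0000, bond B=72.8922.
  t=2,j=1: stock 82.7764 → up 98.5039 (V=24.1539), down 61.2545 (V=13.0955). Price 19.5846; hedge Δ=0.2969, bond B=-4.9898.
  t=2,j=2: stock 133.1134 → up 158.4049 (V=84.0549), down 98.5039 (V=24.1539). Price 60.2212; hedge Δ=1.0000, bond B=-72.8922.
  t=1,j=0: stock 69.5600 → up 82.7764 (V=19.5846), down 51.4744 (V=21.4178). Price 19.8795; hedge Δ=-0.0586, bond B=23.9532.
  t=1,j=1: stock 111.8600 → up 133.1134 (V=60.2212), down 82.7764 (V=19.5846). Price 43.9898; hedge Δ=0.8073, bond B=-46.3139.
  t=0,j=0: stock 94.0000 → up 111.8600 (V=43.9898), down 69.5600 (V=19.8795). Price 34.1975; hedge Δ=0.5700, bond B=-19.3809.
The time-0 hedge costs 34.1975, which is the no-arbitrage price.

(0,0): Delta=0.5700 Bond=-19.3809
(1,0): Delta=-0.0586 Bond=23.9532
(1,1): Delta=0.8073 Bond=-46.3139
(2,0): Delta=-1.0000 Bond=72.8922
(2,1): Delta=0.2969 Bond=-4.9898
(2,2): Delta=1.0000 Bond=-72.8922
V0=34.1975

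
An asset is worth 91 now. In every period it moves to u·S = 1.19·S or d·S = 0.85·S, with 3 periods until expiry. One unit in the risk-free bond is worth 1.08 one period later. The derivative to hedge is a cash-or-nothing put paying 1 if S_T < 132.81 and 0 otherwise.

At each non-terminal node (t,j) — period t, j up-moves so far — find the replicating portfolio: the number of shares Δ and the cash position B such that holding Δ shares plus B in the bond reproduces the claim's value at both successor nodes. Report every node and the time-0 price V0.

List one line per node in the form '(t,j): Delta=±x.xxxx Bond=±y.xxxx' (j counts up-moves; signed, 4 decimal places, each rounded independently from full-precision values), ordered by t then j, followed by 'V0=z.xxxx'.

(0,0): Delta=-0.0127 Bond=1.7020
(1,0): Delta=0.0000 Bond=0.8573
(1,1): Delta=-0.0170 Bond=2.3073
(2,0): Delta=0.0000 Bond=0.9259
(2,1): Delta=0.0000 Bond=0.9259
(2,2): Delta=-0.0228 Bond=3.2407
V0=0.5481

The replicating-portfolio and risk-neutral prices coincide; use p* = (1.08−0.85)/(1.19−0.85) = 0.6765 for the latter.
Payoff layer (t=3): V(3,0)=1.0000, V(3,1)=1.0000, V(3,2)=1.0000, V(3,3)=0.0000
  t=2,j=0: stock 65.7475 → up 78.2395 (V=1.0000), down 55.8854 (V=1.0000). Price 0.9259; hedge Δ=0.0000, bond B=0.9259.
  t=2,j=1: stock 92.0465 → up 109.5353 (V=1.0000), down 78.2395 (V=1.0000). Price 0.9259; hedge Δ=0.0000, bond B=0.9259.
  t=2,j=2: stock 128.8651 → up 153.3495 (V=0.0000), down 109.5353 (V=1.0000). Price 0.2996; hedge Δ=-0.0228, bond B=3.2407.
  t=1,j=0: stock 77.3500 → up 92.0465 (V=0.9259), down 65.7475 (V=0.9259). Price 0.8573; hedge Δ=0.0000, bond B=0.8573.
  t=1,j=1: stock 108.2900 → up 128.8651 (V=0.2996), down 92.0465 (V=0.9259). Price 0.4650; hedge Δ=-0.0170, bond B=2.3073.
  t=0,j=0: stock 91.0000 → up 108.2900 (V=0.4650), down 77.3500 (V=0.8573). Price 0.5481; hedge Δ=-0.0127, bond B=1.7020.
The time-0 hedge costs 0.5481, which is the no-arbitrage price.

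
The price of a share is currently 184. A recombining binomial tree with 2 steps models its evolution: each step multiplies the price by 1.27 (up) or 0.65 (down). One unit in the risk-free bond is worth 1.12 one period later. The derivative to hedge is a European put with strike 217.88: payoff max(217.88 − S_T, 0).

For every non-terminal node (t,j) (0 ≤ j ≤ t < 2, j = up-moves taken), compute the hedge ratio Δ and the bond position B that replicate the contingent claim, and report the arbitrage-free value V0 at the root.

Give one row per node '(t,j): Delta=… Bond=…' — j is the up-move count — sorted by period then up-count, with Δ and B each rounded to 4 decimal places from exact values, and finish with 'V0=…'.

Since d<R<u, set p* = (R−d)/(u−d) = 0.7581; price each node as the discounted p*-expectation of its children.
Payoff layer (t=2): V(2,0)=140.1400, V(2,1)=65.9880, V(2,2)=0.0000
(1,0): S=119.6000. Δ = (V_up−V_dn)/(S_up−S_dn) = (65.9880−140.1400)/(151.8920−77.7400) = -1.0000. V = [p*·65.9880 + (1−p*)·140.1400]/1.12 = 74.9357. B = V − Δ·S = 194.5357.
(1,1): S=233.6800. Δ = (V_up−V_dn)/(S_up−S_dn) = (0.0000−65.9880)/(296.7736−151.8920) = -0.4555. V = [p*·0.0000 + (1−p*)·65.9880]/1.12 = 14.2543. B = V − Δ·S = 120.6866.
(0,0): S=184.0000. Δ = (V_up−V_dn)/(S_up−S_dn) = (14.2543−74.9357)/(233.6800−119.6000) = -0.5319. V = [p*·14.2543 + (1−p*)·74.9357]/1.12 = 25.8351. B = V − Δ·S = 123.7083.
Root portfolio cost Δ·184+B reproduces V0=25.8351.

(0,0): Delta=-0.5319 Bond=123.7083
(1,0): Delta=-1.0000 Bond=194.5357
(1,1): Delta=-0.4555 Bond=120.6866
V0=25.8351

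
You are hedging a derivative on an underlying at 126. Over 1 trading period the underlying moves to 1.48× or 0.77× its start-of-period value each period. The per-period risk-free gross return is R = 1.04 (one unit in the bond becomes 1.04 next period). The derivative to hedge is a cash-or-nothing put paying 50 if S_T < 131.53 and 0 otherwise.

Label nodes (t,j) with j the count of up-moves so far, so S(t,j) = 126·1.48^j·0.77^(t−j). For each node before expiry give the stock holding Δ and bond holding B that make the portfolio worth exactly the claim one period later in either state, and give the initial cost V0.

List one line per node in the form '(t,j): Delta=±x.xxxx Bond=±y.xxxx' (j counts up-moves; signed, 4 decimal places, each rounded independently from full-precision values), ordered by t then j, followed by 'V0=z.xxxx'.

Risk-neutral probability p* = (R−d)/(u−d) = (1.04−0.77)/(1.48−0.77) = 0.3803.
Terminal payoffs: V(1,0)=50.0000, V(1,1)=0.0000
Node (0,0) S=126.0000: V=(p*·0.0000+(1−p*)·50.0000)/1.04=29.7941; Δ=(0.0000−50.0000)/(186.4800−97.0200)=-0.5589; B=V−Δ·S=100.2167
Each (Δ,B) replicates both successor values, so the strategy is self-financing and V0 is arbitrage-free.

(0,0): Delta=-0.5589 Bond=100.2167
V0=29.7941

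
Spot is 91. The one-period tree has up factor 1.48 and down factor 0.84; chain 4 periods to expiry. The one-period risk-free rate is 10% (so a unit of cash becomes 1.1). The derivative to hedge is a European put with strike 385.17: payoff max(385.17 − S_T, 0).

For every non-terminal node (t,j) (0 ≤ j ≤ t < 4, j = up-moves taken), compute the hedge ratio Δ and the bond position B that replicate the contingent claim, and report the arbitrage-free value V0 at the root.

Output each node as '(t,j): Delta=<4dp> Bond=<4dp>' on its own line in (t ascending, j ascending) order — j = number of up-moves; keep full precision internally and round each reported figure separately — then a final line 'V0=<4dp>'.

Risk-neutral probability p* = (R−d)/(u−d) = (1.1−0.84)/(1.48−0.84) = 0.4063.
Terminal values V(4,·): V(4,0)=339.8637, V(4,1)=305.3446, V(4,2)=244.5253, V(4,3)=137.3674, V(4,4)=0.0000
(3,0): S=53.9361. Δ = (V_up−V_dn)/(S_up−S_dn) = (305.3446−339.8637)/(79.8254−45.3063) = -1.0000. V = [p*·305.3446 + (1−p*)·339.8637]/1.1 = 296.2185. B = V − Δ·S = 350.1545.
(3,1): S=95.0302. Δ = (V_up−V_dn)/(S_up−S_dn) = (244.5253−305.3446)/(140.6447−79.8254) = -1.0000. V = [p*·244.5253 + (1−p*)·305.3446]/1.1 = 255.1243. B = V − Δ·S = 350.1545.
(3,2): S=167.4342. Δ = (V_up−V_dn)/(S_up−S_dn) = (137.3674−244.5253)/(247.8026−140.6447) = -1.0000. V = [p*·137.3674 + (1−p*)·244.5253]/1.1 = 182.7204. B = V − Δ·S = 350.1545.
(3,3): S=295.0031. Δ = (V_up−V_dn)/(S_up−S_dn) = (0.0000−137.3674)/(436.6045−247.8026) = -0.7276. V = [p*·0.0000 + (1−p*)·137.3674]/1.1 = 74.1472. B = V − Δ·S = 288.7838.
(2,0): S=64.2096. Δ = (V_up−V_dn)/(S_up−S_dn) = (255.1243−296.2185)/(95.0302−53.9361) = -1.0000. V = [p*·255.1243 + (1−p*)·296.2185]/1.1 = 254.1127. B = V − Δ·S = 318.3223.
(2,1): S=113.1312. Δ = (V_up−V_dn)/(S_up−S_dn) = (182.7204−255.1243)/(167.4342−95.0302) = -1.0000. V = [p*·182.7204 + (1−p*)·255.1243]/1.1 = 205.1911. B = V − Δ·S = 318.3223.
(2,2): S=199.3264. Δ = (V_up−V_dn)/(S_up−S_dn) = (74.1472−182.7204)/(295.0031−167.4342) = -0.8511. V = [p*·74.1472 + (1−p*)·182.7204]/1.1 = 126.0114. B = V − Δ·S = 295.6570.
(1,0): S=76.4400. Δ = (V_up−V_dn)/(S_up−S_dn) = (205.1911−254.1127)/(113.1312−64.2096) = -1.0000. V = [p*·205.1911 + (1−p*)·254.1127]/1.1 = 212.9439. B = V − Δ·S = 289.3839.
(1,1): S=134.6800. Δ = (V_up−V_dn)/(S_up−S_dn) = (126.0114−205.1911)/(199.3264−113.1312) = -0.9186. V = [p*·126.0114 + (1−p*)·205.1911]/1.1 = 157.2949. B = V − Δ·S = 281.0132.
(0,0): S=91.0000. Δ = (V_up−V_dn)/(S_up−S_dn) = (157.2949−212.9439)/(134.6800−76.4400) = -0.9555. V = [p*·157.2949 + (1−p*)·212.9439]/1.1 = 173.0332. B = V − Δ·S = 259.9848.
Check: Δ(0,0)·S0 + B(0,0) = 173.0332 = V0.

(0,0): Delta=-0.9555 Bond=259.9848
(1,0): Delta=-1.0000 Bond=289.3839
(1,1): Delta=-0.9186 Bond=281.0132
(2,0): Delta=-1.0000 Bond=318.3223
(2,1): Delta=-1.0000 Bond=318.3223
(2,2): Delta=-0.8511 Bond=295.6570
(3,0): Delta=-1.0000 Bond=350.1545
(3,1): Delta=-1.0000 Bond=350.1545
(3,2): Delta=-1.0000 Bond=350.1545
(3,3): Delta=-0.7276 Bond=288.7838
V0=173.0332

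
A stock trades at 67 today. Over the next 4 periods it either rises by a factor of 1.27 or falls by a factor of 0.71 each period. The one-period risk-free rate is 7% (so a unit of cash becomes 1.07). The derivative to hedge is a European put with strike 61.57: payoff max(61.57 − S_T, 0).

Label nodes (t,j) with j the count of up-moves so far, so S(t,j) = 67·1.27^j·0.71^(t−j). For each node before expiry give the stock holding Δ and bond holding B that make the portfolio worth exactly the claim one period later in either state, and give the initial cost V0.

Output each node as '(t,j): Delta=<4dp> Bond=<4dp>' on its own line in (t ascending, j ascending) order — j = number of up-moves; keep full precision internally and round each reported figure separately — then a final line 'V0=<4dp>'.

(0,0): Delta=-0.2102 Bond=19.1295
(1,0): Delta=-0.5139 Bond=34.9169
(1,1): Delta=-0.1159 Bond=12.4417
(2,0): Delta=-1.0000 Bond=53.7776
(2,1): Delta=-0.3630 Bond=28.2407
(2,2): Delta=-0.0391 Bond=5.0191
(3,0): Delta=-1.0000 Bond=57.5421
(3,1): Delta=-1.0000 Bond=57.5421
(3,2): Delta=-0.1651 Bond=15.0373
(3,3): Delta=0.0000 Bond=0.0000
V0=5.0453

Since d<R<u, set p* = (R−d)/(u−d) = 0.6429; price each node as the discounted p*-expectation of its children.
Payoff layer (t=4): V(4,0)=44.5442, V(4,1)=31.1154, V(4,2)=7.0948, V(4,3)=0.0000, V(4,4)=0.0000
  t=3,j=0: stock 23.9800 → up 30.4546 (V=31.1154), down 17.0258 (V=44.5442). Price 33.5620; hedge Δ=-1.0000, bond B=57.5421.
  t=3,j=1: stock 42.8939 → up 54.4752 (V=7.0948), down 30.4546 (V=31.1154). Price 14.6482; hedge Δ=-1.0000, bond B=57.5421.
  t=3,j=2: stock 76.7257 → up 97.4416 (V=0.0000), down 54.4752 (V=7.0948). Price 2.3681; hedge Δ=-0.1651, bond B=15.0373.
  t=3,j=3: stock 137.2417 → up 174.2969 (V=0.0000), down 97.4416 (V=0.0000). Price 0.0000; hedge Δ=0.0000, bond B=0.0000.
  t=2,j=0: stock 33.7747 → up 42.8939 (V=14.6482), down 23.9800 (V=33.5620). Price 20.0029; hedge Δ=-1.0000, bond B=53.7776.
  t=2,j=1: stock 60.4139 → up 76.7257 (V=2.3681), down 42.8939 (V=14.6482). Price 6.3120; hedge Δ=-0.3630, bond B=28.2407.
  t=2,j=2: stock 108.0643 → up 137.2417 (V=0.0000), down 76.7257 (V=2.3681). Price 0.7904; hedge Δ=-0.0391, bond B=5.0191.
  t=1,j=0: stock 47.5700 → up 60.4139 (V=6.3120), down 33.7747 (V=20.0029). Price 10.4688; hedge Δ=-0.5139, bond B=34.9169.
  t=1,j=1: stock 85.0900 → up 108.0643 (V=0.7904), down 60.4139 (V=6.3120). Price 2.5817; hedge Δ=-0.1159, bond B=12.4417.
  t=0,j=0: stock 67.0000 → up 85.0900 (V=2.5817), down 47.5700 (V=10.4688). Price 5.0453; hedge Δ=-0.2102, bond B=19.1295.
Self-financing check: at every node Δ·S+B equals the discounted successor values.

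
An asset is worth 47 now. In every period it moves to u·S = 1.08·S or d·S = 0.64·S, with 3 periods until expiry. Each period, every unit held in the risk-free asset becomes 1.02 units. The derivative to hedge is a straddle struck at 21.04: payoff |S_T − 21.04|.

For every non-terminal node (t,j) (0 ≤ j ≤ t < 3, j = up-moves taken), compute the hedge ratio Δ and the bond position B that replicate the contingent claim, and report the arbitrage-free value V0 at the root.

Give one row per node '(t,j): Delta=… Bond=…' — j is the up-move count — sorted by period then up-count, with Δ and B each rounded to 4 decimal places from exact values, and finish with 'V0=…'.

(0,0): Delta=0.9799 Bond=-18.8181
(1,0): Delta=0.7971 Bond=-13.6942
(1,1): Delta=0.9970 Bond=-20.0630
(2,0): Delta=-1.0000 Bond=20.6275
(2,1): Delta=0.9652 Bond=-19.4305
(2,2): Delta=1.0000 Bond=-20.6275
V0=27.2378

Under the risk-neutral measure, an up-move has probability p* = (R−d)/(u−d) = 0.8636 and values discount at R = 1.02.
Terminal payoffs: V(3,0)=8.7192, V(3,1)=0.2487, V(3,2)=14.0453, V(3,3)=38.1665
Node (2,0) S=19.2512: V=(p*·0.2487+(1−p*)·8.7192)/1.02=1.3763; Δ=(0.2487−8.7192)/(20.7913−12.3208)=-1.0000; B=V−Δ·S=20.6275
Node (2,1) S=32.4864: V=(p*·14.0453+(1−p*)·0.2487)/1.02=11.9254; Δ=(14.0453−0.2487)/(35.0853−20.7913)=0.9652; B=V−Δ·S=-19.4305
Node (2,2) S=54.8208: V=(p*·38.1665+(1−p*)·14.0453)/1.02=34.1933; Δ=(38.1665−14.0453)/(59.2065−35.0853)=1.0000; B=V−Δ·S=-20.6275
Node (1,0) S=30.0800: V=(p*·11.9254+(1−p*)·1.3763)/1.02=10.2813; Δ=(11.9254−1.3763)/(32.4864−19.2512)=0.7971; B=V−Δ·S=-13.6942
Node (1,1) S=50.7600: V=(p*·34.1933+(1−p*)·11.9254)/1.02=30.5459; Δ=(34.1933−11.9254)/(54.8208−32.4864)=0.9970; B=V−Δ·S=-20.0630
Node (0,0) S=47.0000: V=(p*·30.5459+(1−p*)·10.2813)/1.02=27.2378; Δ=(30.5459−10.2813)/(50.7600−30.0800)=0.9799; B=V−Δ·S=-18.8181
The time-0 hedge costs 27.2378, which is the no-arbitrage price.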